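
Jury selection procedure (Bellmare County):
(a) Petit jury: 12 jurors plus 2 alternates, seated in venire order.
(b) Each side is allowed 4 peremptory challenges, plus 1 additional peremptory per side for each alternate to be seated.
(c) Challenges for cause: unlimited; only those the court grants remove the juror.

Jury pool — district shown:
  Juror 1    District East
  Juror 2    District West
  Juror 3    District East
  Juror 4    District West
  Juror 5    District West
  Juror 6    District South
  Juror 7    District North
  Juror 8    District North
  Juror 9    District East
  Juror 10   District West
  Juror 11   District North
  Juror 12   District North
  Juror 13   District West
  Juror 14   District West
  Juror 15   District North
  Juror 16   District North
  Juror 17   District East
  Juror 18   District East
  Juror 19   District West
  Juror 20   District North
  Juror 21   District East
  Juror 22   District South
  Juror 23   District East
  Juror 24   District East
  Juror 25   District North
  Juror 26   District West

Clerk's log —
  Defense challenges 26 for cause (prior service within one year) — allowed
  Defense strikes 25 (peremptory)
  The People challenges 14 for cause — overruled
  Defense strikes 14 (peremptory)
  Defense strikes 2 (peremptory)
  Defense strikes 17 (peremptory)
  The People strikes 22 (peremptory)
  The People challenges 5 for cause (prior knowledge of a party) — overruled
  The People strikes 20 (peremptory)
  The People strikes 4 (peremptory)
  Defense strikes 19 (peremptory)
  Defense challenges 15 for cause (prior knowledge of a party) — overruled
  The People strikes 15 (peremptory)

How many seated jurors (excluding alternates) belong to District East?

Removed: #2, #4, #14, #15, #17, #19, #20, #22, #25, #26.
Seated jurors 1–12: #1, #3, #5, #6, #7, #8, #9, #10, #11, #12, #13, #16 (alternates #18, #21 not counted).
Of those, in District East: #1, #3, #9 → 3.

3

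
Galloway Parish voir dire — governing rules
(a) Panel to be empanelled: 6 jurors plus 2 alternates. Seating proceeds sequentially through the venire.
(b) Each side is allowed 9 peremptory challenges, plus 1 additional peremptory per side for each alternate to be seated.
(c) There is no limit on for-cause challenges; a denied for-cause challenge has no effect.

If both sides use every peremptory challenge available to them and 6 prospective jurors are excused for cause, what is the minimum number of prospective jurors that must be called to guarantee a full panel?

36

Seats to fill: 6 + 2 alternates = 8.
Peremptories: 9 + 1×2 = 11 per side × 2 sides = 22.
For-cause removals: 6.
Minimum venire: 8 + 22 + 6 = 36.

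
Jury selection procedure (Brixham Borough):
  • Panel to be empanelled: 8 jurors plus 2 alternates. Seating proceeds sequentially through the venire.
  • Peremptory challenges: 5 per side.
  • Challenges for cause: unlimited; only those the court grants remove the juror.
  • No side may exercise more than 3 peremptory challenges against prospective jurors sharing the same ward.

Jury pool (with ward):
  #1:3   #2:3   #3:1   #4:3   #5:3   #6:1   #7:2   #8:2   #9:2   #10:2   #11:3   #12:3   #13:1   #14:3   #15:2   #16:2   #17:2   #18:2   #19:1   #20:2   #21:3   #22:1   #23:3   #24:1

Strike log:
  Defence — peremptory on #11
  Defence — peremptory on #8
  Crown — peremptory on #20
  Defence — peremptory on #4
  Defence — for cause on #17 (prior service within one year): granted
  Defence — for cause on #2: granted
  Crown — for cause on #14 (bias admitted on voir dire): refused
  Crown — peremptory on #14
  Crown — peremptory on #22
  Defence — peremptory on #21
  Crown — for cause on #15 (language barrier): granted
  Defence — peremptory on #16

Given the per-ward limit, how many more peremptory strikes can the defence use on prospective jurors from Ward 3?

0

Defence peremptories so far: #11, #8, #4, #21, #16 — 5 of 5 used, 0 left overall.
Against Ward 3: #11, #4, #21 — 3 used; per-ward cap 3 leaves 0.
Binding limit: min(0, 0) = 0.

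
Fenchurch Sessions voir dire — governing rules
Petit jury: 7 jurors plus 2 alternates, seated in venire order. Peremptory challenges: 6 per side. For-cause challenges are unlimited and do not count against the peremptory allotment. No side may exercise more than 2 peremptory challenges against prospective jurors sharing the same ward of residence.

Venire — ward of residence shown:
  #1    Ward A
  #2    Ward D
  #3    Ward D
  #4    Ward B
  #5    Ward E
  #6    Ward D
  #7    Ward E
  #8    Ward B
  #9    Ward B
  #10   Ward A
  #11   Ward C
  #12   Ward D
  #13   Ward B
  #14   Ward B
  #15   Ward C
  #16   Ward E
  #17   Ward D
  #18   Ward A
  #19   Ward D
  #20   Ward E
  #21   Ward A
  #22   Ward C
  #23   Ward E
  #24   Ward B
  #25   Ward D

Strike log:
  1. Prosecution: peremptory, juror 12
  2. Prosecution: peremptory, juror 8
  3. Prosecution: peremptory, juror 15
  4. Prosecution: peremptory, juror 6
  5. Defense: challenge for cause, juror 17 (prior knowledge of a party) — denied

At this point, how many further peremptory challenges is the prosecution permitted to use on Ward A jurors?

2

Prosecution peremptories so far: #12, #8, #15, #6 — 4 of 6 used, 2 left overall.
Against Ward A: none yet — per-ward cap 2 leaves 2.
Binding limit: min(2, 2) = 2.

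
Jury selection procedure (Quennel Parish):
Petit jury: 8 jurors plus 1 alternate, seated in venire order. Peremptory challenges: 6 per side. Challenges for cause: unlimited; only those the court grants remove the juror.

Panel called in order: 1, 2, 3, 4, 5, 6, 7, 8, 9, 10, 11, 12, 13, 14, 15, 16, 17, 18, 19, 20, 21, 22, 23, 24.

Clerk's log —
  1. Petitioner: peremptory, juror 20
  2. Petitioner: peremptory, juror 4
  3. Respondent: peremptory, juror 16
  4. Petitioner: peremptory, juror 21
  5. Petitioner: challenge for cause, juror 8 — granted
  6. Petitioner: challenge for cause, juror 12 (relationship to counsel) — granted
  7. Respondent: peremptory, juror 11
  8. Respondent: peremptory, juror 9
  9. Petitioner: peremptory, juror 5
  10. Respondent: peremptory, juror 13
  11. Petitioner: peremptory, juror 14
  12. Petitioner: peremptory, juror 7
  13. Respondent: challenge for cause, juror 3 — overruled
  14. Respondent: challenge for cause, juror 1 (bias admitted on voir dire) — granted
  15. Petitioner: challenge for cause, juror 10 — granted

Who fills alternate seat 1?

Removed: #1, #4, #5, #7, #8, #9, #10, #11, #12, #13, #14, #16, #20, #21. (#3 stays — for-cause denied.)
Seating in order: seats 1–8 → #2, #3, #6, #15, #17, #18, #19, #22; alternates → #23.
So alternate 1 is #23.

23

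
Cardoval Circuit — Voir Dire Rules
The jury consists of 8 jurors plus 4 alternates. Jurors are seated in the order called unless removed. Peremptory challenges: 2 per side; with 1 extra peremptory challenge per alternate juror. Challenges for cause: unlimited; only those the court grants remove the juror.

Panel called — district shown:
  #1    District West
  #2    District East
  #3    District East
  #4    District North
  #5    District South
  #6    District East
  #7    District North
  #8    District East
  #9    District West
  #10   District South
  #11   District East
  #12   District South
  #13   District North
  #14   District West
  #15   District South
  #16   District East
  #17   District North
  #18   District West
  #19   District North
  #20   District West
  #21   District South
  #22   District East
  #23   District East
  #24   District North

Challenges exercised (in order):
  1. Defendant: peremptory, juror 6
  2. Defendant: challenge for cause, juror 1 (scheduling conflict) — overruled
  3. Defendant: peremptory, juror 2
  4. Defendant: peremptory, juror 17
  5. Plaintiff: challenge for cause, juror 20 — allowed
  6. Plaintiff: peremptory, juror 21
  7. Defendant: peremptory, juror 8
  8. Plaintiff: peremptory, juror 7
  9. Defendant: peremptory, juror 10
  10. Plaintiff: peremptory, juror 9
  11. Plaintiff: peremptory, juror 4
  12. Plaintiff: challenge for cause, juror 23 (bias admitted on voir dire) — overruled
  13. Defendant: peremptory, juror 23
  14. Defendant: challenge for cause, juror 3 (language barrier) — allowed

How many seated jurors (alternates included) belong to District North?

3

Removed: #2, #3, #4, #6, #7, #8, #9, #10, #17, #20, #21, #23.
Seated (12 incl. alternates): #1, #5, #11, #12, #13, #14, #15, #16, #18, #19, #22, #24.
Of those, in District North: #13, #19, #24 → 3.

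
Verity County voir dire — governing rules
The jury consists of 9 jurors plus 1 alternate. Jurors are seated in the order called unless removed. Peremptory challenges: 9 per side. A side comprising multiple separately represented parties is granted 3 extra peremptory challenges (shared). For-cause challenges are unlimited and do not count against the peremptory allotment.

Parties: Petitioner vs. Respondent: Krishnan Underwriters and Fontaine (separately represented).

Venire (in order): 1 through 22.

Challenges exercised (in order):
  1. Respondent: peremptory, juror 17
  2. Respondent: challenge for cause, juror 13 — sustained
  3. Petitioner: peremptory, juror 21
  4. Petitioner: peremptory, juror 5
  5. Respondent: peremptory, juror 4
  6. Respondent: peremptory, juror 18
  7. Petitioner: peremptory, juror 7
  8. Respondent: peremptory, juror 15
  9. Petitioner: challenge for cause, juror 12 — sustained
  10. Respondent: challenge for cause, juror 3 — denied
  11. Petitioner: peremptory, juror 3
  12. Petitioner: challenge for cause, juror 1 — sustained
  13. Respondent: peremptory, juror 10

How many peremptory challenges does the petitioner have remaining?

Petitioner allotment: 9.
Petitioner peremptories used: #21, #5, #7, #3 — 4 (for-cause on #12, #1 don't count).
Remaining: 9 − 4 = 5.

5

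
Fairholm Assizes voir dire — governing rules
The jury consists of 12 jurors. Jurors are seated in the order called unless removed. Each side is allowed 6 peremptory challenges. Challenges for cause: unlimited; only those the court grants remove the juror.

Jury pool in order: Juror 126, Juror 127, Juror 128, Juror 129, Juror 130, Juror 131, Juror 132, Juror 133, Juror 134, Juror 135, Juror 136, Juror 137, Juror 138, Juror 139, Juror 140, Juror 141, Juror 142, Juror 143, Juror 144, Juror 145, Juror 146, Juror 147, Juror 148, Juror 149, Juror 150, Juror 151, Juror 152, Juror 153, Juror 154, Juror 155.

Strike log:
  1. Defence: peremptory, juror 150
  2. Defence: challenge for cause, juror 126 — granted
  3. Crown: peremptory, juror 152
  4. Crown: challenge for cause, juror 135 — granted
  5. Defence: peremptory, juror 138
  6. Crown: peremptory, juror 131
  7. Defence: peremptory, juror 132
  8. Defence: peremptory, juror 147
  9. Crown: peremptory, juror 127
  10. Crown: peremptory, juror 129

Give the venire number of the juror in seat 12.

144

Removed: #126, #127, #129, #131, #132, #135, #138, #147, #150, #152.
Seating in order: seats 1–12 → #128, #130, #133, #134, #136, #137, #139, #140, #141, #142, #143, #144.
So seat 12 is #144.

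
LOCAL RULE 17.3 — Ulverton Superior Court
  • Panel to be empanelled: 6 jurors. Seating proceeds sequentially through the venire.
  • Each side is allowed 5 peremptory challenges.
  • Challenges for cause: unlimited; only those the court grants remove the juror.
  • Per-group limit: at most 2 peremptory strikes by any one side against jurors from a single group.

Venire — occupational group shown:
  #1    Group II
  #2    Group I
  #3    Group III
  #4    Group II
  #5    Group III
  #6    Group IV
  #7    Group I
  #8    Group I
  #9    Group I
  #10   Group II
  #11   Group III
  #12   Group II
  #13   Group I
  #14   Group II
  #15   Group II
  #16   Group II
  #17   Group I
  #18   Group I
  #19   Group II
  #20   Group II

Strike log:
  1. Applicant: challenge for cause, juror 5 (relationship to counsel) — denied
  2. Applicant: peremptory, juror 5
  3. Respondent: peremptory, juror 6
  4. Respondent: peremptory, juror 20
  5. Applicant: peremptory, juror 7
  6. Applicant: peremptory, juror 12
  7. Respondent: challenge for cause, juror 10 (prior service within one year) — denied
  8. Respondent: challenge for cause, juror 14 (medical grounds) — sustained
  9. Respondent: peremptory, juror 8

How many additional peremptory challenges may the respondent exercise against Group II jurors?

1

Respondent peremptories so far: #6, #20, #8 — 3 of 5 used, 2 left overall.
Against Group II: #20 — 1 used; per-group cap 2 leaves 1.
Binding limit: min(2, 1) = 1.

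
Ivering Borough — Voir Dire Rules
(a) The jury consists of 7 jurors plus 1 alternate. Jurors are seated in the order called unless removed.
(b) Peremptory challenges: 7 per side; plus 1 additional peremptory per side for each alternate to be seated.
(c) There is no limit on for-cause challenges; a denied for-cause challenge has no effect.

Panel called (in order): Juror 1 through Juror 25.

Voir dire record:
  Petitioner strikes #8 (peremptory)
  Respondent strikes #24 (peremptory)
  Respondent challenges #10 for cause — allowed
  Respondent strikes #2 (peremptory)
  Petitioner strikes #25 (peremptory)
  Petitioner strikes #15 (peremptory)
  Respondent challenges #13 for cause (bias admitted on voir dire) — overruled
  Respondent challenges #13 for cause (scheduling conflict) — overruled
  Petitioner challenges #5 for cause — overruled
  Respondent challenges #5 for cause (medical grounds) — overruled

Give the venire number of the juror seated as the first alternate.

Removed: #2, #8, #10, #15, #24, #25. (#5, #13 stay — for-cause denied.)
Filling seats in venire order through position 8: #1, #3, #4, #5, #6, #7, #9, #11.
So alternate 1 is #11.

11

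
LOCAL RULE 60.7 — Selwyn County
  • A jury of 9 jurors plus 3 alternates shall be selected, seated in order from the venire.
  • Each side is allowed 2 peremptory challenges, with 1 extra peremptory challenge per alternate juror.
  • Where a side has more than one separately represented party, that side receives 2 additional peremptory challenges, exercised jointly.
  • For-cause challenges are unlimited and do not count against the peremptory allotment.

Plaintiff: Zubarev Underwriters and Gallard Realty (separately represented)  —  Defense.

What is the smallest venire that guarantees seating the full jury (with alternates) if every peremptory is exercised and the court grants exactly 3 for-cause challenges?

Seats to fill: 9 + 3 alternates = 12.
Peremptories — Plaintiff: 2 + 1×3 + 2 = 7; Defense: 2 + 1×3 = 5; total 12.
For-cause removals: 3.
Minimum venire: 12 + 12 + 3 = 27.

27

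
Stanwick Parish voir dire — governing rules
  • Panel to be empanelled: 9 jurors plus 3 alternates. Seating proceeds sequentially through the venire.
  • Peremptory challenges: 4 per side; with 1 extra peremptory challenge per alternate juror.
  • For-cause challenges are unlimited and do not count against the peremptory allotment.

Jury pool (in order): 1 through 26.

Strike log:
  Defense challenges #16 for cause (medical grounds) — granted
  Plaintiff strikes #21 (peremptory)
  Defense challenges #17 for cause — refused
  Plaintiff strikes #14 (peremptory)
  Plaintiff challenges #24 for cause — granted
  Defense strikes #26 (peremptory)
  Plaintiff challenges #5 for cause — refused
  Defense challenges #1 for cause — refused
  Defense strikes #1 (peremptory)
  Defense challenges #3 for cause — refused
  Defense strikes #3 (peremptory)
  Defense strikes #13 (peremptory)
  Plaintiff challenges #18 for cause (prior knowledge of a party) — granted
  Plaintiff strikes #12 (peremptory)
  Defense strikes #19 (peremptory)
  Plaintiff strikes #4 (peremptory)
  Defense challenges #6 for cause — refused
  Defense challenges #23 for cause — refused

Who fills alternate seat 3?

Removed: #1, #3, #4, #12, #13, #14, #16, #18, #19, #21, #24, #26. (#5, #6, #17, #23 stay — for-cause denied.)
Seating in order: seats 1–9 → #2, #5, #6, #7, #8, #9, #10, #11, #15; alternates → #17, #20, #22.
So alternate 3 is #22.

22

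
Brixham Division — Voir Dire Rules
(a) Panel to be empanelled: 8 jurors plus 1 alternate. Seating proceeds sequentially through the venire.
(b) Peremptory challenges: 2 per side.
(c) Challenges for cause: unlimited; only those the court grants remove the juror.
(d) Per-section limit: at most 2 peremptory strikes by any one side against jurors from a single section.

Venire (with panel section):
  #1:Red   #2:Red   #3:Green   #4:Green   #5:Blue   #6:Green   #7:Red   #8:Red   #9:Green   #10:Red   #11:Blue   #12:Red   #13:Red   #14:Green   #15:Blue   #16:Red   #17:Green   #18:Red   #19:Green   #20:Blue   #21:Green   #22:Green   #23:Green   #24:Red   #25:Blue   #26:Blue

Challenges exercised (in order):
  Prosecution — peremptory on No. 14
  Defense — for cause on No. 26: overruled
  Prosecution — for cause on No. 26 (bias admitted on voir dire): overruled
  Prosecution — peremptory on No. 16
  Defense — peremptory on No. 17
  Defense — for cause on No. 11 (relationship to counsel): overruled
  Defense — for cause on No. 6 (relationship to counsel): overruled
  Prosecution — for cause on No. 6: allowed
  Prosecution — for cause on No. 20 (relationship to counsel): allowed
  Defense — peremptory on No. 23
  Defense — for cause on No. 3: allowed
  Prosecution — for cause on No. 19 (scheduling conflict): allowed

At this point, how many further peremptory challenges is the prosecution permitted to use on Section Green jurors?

Prosecution peremptories so far: #14, #16 — 2 of 2 used, 0 left overall.
Against Section Green: #14 — 1 used; per-section cap 2 leaves 1.
Binding limit: min(0, 1) = 0.

0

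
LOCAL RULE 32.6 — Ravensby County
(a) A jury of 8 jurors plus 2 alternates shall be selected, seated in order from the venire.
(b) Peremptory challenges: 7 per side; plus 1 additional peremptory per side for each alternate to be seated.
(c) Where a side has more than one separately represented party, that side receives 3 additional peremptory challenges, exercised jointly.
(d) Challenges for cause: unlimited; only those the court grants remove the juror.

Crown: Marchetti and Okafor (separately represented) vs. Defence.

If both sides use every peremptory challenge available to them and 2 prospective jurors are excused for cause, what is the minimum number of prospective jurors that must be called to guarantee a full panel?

Seats to fill: 8 + 2 alternates = 10.
Peremptories — Crown: 7 + 1×2 + 3 = 12; Defence: 7 + 1×2 = 9; total 21.
For-cause removals: 2.
Minimum venire: 10 + 21 + 2 = 33.

33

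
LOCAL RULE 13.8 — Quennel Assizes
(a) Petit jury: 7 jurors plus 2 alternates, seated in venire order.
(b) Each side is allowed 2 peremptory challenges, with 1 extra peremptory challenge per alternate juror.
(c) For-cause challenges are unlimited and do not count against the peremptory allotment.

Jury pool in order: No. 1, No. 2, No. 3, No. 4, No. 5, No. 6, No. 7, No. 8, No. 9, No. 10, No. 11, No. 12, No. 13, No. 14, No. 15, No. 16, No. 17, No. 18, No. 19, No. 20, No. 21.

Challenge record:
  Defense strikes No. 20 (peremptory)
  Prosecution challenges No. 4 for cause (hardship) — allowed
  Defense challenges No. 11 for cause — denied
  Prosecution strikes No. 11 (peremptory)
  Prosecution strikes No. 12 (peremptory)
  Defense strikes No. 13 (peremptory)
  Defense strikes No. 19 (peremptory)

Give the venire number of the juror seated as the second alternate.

Removed: #4, #11, #12, #13, #19, #20.
Seating in order: seats 1–7 → #1, #2, #3, #5, #6, #7, #8; alternates → #9, #10.
So alternate 2 is #10.

10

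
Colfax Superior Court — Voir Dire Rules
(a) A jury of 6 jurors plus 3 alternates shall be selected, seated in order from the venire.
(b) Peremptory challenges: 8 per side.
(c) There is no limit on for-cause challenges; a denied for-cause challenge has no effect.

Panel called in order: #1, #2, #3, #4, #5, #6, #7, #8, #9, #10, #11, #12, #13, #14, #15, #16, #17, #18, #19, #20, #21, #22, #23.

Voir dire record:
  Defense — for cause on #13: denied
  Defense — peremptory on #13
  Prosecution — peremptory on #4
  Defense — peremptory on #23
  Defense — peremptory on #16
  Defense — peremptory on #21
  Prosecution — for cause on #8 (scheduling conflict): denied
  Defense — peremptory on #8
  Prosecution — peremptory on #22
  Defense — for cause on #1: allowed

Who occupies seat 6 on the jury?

Removed: #1, #4, #8, #13, #16, #21, #22, #23.
Seating in order: seats 1–6 → #2, #3, #5, #6, #7, #9; alternates → #10, #11, #12.
So seat 6 is #9.

9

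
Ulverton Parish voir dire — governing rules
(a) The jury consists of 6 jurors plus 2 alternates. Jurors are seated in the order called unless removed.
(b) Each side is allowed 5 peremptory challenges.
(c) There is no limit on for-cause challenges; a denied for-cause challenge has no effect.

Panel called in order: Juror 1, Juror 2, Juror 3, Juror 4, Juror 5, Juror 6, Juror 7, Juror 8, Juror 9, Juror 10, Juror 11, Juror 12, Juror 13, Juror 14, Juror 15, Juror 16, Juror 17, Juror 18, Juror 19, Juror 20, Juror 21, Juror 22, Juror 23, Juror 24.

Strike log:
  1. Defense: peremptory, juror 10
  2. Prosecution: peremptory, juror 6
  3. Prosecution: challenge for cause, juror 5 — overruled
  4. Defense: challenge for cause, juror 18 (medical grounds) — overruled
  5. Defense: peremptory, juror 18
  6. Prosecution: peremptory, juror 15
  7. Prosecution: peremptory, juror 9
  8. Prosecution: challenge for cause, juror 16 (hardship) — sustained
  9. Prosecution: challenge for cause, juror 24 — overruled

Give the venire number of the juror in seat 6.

Removed: #6, #9, #10, #15, #16, #18. (#5, #24 stay — for-cause denied.)
Filling seats in venire order through position 6: #1, #2, #3, #4, #5, #7.
So seat 6 is #7.

7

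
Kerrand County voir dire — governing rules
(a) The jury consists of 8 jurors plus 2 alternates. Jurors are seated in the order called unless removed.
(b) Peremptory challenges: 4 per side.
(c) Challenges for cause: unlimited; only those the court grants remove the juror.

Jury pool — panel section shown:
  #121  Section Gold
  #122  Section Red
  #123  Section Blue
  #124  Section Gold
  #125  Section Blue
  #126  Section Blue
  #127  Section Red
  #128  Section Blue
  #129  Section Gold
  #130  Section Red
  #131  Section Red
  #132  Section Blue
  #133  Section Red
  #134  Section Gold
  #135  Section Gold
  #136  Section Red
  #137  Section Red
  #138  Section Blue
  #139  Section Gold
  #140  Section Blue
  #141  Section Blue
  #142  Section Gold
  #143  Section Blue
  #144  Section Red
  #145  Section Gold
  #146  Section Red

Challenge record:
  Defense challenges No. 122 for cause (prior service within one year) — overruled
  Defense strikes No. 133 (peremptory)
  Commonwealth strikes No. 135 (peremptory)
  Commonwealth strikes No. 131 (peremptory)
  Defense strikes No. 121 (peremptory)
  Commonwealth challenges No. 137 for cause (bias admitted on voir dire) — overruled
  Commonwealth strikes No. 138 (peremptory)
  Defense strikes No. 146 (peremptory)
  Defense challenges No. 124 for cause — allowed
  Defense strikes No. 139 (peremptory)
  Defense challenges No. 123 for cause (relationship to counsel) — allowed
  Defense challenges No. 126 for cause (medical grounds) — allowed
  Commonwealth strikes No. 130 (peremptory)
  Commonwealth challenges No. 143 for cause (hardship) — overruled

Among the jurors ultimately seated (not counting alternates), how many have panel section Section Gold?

2

Removed: #121, #123, #124, #126, #130, #131, #133, #135, #138, #139, #146.
Seated jurors 1–8: #122, #125, #127, #128, #129, #132, #134, #136 (alternates #137, #140 not counted).
Of those, in Section Gold: #129, #134 → 2.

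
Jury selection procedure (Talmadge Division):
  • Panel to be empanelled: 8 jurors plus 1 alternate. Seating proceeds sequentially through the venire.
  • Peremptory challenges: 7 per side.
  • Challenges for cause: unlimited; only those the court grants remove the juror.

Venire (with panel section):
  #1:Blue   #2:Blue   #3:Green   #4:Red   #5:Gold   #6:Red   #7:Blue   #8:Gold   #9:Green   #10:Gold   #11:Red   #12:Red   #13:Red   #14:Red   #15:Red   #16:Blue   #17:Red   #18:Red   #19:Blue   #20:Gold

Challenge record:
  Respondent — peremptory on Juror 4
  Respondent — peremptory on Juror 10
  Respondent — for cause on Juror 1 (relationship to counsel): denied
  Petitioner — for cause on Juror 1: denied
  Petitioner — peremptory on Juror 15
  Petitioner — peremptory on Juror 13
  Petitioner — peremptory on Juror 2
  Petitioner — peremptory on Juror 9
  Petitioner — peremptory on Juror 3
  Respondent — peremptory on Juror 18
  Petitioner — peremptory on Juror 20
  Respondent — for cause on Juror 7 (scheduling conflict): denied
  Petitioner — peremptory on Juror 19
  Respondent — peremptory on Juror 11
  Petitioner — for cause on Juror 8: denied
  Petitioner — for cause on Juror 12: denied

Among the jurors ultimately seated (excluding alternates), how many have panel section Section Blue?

Removed: #2, #3, #4, #9, #10, #11, #13, #15, #18, #19, #20.
Seated jurors 1–8: #1, #5, #6, #7, #8, #12, #14, #16 (alternates #17 not counted).
Of those, in Section Blue: #1, #7, #16 → 3.

3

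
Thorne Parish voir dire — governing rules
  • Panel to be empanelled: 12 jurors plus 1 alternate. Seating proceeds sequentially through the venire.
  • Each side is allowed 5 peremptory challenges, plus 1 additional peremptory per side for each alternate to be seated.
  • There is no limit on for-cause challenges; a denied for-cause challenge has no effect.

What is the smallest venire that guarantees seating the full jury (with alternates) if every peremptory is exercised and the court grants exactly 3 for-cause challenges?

Seats to fill: 12 + 1 alternates = 13.
Peremptories: 5 + 1×1 = 6 per side × 2 sides = 12.
For-cause removals: 3.
Minimum venire: 13 + 12 + 3 = 28.

28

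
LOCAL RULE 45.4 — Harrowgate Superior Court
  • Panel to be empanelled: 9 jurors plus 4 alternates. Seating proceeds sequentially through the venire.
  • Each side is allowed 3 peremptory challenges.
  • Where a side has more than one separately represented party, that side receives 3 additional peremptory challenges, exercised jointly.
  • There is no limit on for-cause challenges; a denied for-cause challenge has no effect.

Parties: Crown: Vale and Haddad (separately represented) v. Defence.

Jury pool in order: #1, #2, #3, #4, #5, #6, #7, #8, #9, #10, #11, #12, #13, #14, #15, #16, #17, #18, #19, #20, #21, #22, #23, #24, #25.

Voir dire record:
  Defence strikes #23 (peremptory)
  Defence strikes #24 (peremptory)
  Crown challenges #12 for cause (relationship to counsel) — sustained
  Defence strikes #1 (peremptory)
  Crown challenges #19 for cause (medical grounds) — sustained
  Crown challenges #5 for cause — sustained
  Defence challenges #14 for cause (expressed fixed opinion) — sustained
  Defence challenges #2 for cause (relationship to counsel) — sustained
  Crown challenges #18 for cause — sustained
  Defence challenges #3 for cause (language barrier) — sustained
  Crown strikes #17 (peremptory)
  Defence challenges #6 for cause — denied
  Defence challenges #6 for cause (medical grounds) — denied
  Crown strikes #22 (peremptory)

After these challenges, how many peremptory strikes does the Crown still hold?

Crown allotment: 3 base + 3 multi-party = 6.
Crown peremptories used: #17, #22 — 2 (for-cause on #12, #19, #5, #18 don't count).
Remaining: 6 − 2 = 4.

4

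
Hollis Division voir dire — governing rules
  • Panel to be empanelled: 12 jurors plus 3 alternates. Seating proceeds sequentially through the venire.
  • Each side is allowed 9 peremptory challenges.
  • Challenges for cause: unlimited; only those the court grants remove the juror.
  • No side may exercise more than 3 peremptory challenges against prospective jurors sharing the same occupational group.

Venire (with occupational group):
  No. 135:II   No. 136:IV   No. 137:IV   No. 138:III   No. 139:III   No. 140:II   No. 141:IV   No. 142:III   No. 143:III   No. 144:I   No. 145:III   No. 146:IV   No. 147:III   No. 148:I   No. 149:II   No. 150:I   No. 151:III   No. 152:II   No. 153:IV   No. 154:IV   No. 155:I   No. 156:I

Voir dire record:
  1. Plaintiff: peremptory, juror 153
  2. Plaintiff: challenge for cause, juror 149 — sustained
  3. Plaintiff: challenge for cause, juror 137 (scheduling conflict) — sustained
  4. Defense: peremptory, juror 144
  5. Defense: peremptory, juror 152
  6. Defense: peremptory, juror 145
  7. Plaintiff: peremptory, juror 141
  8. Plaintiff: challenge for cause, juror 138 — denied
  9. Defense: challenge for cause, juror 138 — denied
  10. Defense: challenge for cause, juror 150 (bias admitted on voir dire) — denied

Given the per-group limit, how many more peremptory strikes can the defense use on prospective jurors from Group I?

2

Defense peremptories so far: #144, #152, #145 — 3 of 9 used, 6 left overall.
Against Group I: #144 — 1 used; per-group cap 3 leaves 2.
Binding limit: min(6, 2) = 2.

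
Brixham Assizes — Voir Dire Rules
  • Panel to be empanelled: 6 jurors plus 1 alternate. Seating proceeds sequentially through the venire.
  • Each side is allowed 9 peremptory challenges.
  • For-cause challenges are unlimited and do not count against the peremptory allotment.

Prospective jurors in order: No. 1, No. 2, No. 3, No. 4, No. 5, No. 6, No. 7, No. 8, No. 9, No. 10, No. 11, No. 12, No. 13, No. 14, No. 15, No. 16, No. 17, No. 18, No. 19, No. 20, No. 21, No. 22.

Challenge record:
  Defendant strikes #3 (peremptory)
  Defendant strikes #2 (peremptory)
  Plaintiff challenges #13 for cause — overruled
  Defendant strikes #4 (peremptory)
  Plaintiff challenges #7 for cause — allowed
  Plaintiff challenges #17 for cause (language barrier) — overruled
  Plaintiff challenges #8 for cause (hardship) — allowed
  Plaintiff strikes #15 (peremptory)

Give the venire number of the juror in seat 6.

Removed: #2, #3, #4, #7, #8, #15. (#13, #17 stay — for-cause denied.)
Filling seats in venire order through position 6: #1, #5, #6, #9, #10, #11.
So seat 6 is #11.

11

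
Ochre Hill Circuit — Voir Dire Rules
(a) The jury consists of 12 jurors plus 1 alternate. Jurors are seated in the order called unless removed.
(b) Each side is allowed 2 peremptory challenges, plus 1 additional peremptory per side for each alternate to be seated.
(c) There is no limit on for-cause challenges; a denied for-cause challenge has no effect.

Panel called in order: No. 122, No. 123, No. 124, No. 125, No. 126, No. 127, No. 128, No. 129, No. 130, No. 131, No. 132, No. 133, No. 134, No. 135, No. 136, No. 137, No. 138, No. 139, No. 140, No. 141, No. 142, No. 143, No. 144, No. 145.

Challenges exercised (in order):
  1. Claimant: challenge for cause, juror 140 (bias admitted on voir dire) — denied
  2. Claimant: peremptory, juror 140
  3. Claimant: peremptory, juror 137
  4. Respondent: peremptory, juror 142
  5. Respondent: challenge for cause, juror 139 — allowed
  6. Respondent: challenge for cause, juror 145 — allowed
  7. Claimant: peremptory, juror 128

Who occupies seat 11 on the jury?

133

Removed: #128, #137, #139, #140, #142, #145.
Seating in order: seats 1–12 → #122, #123, #124, #125, #126, #127, #129, #130, #131, #132, #133, #134; alternates → #135.
So seat 11 is #133.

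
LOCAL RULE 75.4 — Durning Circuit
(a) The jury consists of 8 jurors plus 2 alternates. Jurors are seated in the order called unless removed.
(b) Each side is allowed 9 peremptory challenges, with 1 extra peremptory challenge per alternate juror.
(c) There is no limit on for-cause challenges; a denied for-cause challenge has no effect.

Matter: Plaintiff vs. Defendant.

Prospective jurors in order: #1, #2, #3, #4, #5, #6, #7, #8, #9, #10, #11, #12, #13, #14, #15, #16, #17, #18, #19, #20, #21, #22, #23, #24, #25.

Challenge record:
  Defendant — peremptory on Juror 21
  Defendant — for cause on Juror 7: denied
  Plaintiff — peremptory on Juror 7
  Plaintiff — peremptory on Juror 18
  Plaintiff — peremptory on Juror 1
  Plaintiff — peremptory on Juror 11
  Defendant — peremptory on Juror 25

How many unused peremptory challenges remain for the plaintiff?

7

Plaintiff allotment: 9 base + 1 × 2 alternates = 11.
Plaintiff peremptories used: #7, #18, #1, #11 — 4.
Remaining: 11 − 4 = 7.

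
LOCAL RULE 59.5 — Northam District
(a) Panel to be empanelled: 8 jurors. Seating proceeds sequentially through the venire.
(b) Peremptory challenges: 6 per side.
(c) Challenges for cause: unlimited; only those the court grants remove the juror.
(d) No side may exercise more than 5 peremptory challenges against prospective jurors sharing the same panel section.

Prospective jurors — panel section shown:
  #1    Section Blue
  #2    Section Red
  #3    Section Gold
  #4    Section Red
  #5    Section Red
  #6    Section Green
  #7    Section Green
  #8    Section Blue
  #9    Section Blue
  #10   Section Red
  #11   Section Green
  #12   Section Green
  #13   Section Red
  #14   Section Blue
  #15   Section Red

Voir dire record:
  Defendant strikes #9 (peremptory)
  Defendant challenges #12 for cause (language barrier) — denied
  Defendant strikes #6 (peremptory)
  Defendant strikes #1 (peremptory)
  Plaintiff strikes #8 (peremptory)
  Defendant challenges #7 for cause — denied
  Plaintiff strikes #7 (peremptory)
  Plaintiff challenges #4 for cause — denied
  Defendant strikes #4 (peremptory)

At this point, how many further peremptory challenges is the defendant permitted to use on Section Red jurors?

2

Defendant peremptories so far: #9, #6, #1, #4 — 4 of 6 used, 2 left overall.
Against Section Red: #4 — 1 used; per-section cap 5 leaves 4.
Binding limit: min(2, 4) = 2.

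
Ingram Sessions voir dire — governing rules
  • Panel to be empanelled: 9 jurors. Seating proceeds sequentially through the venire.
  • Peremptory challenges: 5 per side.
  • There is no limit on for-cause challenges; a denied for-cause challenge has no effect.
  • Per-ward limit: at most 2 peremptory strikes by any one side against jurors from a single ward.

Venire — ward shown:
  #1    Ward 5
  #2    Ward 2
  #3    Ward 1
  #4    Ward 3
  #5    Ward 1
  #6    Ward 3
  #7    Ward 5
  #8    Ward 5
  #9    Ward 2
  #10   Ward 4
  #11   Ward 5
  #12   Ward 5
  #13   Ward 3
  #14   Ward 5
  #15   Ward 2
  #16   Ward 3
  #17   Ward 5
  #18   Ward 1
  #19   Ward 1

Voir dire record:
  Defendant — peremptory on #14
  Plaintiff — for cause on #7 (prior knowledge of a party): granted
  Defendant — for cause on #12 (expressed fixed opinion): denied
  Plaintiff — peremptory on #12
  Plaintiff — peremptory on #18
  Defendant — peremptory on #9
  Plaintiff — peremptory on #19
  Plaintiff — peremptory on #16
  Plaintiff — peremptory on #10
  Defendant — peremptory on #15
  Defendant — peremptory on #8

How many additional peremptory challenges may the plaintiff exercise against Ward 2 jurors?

Plaintiff peremptories so far: #12, #18, #19, #16, #10 — 5 of 5 used, 0 left overall.
Against Ward 2: none yet — per-ward cap 2 leaves 2.
Binding limit: min(0, 2) = 0.

0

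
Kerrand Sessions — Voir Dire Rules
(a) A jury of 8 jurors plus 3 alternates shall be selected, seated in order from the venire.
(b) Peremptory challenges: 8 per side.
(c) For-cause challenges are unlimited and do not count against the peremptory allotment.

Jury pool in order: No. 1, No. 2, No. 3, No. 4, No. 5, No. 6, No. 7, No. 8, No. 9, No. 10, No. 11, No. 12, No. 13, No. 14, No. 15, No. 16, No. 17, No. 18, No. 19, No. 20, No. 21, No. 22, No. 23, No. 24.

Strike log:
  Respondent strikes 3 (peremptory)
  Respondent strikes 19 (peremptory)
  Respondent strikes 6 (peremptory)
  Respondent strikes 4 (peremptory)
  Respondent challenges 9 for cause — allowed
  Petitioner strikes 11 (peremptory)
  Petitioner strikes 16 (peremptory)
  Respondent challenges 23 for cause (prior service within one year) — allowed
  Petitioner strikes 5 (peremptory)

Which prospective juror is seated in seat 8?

Removed: #3, #4, #5, #6, #9, #11, #16, #19, #23.
Filling seats in venire order through position 8: #1, #2, #7, #8, #10, #12, #13, #14.
So seat 8 is #14.

14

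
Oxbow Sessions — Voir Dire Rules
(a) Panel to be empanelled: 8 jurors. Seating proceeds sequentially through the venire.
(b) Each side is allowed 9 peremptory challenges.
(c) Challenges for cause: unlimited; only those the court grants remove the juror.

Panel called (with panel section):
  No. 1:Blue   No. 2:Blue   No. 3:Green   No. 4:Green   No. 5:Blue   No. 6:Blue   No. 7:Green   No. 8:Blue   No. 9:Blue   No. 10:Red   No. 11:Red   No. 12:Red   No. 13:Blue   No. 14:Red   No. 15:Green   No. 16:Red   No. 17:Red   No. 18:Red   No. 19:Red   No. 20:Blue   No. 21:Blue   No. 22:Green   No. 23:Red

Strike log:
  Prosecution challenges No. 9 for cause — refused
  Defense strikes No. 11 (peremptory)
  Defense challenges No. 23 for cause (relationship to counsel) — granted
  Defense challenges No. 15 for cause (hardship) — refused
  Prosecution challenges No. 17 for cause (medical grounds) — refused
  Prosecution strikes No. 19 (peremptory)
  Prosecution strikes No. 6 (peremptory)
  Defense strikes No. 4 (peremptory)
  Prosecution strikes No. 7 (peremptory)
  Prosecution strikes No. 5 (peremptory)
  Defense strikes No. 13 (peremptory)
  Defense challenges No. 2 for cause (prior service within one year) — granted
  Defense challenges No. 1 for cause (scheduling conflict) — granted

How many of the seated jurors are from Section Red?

Removed: #1, #2, #4, #5, #6, #7, #11, #13, #19, #23.
Seated jurors 1–8: #3, #8, #9, #10, #12, #14, #15, #16.
Of those, in Section Red: #10, #12, #14, #16 → 4.

4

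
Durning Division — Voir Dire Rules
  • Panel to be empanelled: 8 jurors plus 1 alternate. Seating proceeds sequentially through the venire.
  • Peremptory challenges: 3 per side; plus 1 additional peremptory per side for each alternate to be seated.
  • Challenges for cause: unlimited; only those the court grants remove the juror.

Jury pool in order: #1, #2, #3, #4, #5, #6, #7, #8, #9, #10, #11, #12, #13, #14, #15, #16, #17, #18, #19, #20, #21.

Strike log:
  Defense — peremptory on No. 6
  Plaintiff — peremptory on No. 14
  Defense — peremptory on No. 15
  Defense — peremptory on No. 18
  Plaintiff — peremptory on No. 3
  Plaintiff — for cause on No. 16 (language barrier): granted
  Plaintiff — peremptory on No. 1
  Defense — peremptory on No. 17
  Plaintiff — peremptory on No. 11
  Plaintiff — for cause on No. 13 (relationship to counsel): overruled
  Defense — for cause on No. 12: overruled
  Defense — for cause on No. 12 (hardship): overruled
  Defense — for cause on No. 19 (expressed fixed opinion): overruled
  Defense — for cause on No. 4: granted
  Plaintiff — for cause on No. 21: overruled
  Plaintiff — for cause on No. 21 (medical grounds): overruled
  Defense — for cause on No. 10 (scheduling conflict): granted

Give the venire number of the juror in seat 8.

Removed: #1, #3, #4, #6, #10, #11, #14, #15, #16, #17, #18. (#12, #13, #19, #21 stay — for-cause denied.)
Seating in order: seats 1–8 → #2, #5, #7, #8, #9, #12, #13, #19; alternates → #20.
So seat 8 is #19.

19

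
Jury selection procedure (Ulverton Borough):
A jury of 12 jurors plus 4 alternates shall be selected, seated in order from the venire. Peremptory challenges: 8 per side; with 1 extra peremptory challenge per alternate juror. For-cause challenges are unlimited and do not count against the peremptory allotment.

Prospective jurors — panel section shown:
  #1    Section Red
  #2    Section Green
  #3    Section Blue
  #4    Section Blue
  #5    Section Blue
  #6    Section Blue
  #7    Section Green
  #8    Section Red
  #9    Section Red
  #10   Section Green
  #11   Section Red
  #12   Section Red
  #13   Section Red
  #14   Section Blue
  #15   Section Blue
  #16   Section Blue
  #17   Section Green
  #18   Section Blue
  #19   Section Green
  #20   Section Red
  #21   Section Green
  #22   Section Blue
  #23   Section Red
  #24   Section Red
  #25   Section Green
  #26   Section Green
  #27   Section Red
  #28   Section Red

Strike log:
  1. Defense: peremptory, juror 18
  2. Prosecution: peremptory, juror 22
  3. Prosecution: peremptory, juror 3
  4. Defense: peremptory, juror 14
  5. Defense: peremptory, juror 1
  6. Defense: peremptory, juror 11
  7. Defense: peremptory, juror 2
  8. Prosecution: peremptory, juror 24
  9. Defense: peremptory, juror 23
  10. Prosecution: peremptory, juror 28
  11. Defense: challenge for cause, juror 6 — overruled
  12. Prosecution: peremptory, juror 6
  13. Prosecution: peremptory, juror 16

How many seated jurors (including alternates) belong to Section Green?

7

Removed: #1, #2, #3, #6, #11, #14, #16, #18, #22, #23, #24, #28.
Seated (16 incl. alternates): #4, #5, #7, #8, #9, #10, #12, #13, #15, #17, #19, #20, #21, #25, #26, #27.
Of those, in Section Green: #7, #10, #17, #19, #21, #25, #26 → 7.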